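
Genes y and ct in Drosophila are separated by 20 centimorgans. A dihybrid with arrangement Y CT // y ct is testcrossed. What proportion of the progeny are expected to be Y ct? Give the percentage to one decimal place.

10.0%

A map distance of 20 centimorgans corresponds to a recombination frequency of 0.200.
The F1 is Y CT / y ct, so Y ct is a recombinant gamete class with expected frequency r/2 = 0.200/2 = 0.1000.
That is 0.1000 = 10.0% of the progeny.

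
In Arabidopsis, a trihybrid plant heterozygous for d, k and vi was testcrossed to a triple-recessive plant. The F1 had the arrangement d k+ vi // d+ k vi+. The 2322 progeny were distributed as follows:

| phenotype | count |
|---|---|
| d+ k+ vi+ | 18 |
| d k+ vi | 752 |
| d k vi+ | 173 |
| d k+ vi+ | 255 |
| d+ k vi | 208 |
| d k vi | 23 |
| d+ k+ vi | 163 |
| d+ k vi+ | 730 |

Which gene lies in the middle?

k

The two rarest classes, d k vi and d+ k+ vi+, are the double crossovers. Comparing them with the parentals, only the k allele has switched, so k is the middle locus and the order is d – k – vi.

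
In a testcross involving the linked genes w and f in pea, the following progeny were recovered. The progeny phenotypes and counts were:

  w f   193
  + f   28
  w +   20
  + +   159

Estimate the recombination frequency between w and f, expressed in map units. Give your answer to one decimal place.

The two most frequent classes, + + (159) and w f (193), are the parental types, so the F1 was + + / w f.
The recombinant classes are + f and w +: 28 + 20 = 48.
Recombination frequency = 48/400 = 0.1200 ≈ 12.0%, i.e. 12.0 map units.

12.0 map units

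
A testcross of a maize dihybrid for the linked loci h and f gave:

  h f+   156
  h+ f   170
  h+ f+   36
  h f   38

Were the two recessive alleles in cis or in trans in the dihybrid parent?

The two most frequent classes are h+ f (170) and h f+ (156); these are the parental (non-recombinant) types.
So the F1 carried h+ f on one chromosome and h f+ on the other — the recessive alleles are on opposite chromosomes (trans / repulsion).

trans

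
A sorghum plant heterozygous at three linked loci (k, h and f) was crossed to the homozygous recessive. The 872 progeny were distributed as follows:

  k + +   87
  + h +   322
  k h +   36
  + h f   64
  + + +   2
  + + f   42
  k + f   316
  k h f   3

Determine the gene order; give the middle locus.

The two most frequent reciprocal classes, k + f and + h +, are the parental types, so the F1 was k + f / + h +.
The two rarest classes, k h f and + + +, are the double crossovers. Comparing them with the parentals, only the h allele has switched, so h is the middle locus and the order is k – h – f.

h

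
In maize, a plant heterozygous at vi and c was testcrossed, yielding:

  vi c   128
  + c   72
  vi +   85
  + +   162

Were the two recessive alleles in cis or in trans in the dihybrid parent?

The two most frequent classes are + + (162) and vi c (128); these are the parental (non-recombinant) types.
So the F1 carried + + on one chromosome and vi c on the other — the recessive alleles are on the same chromosome (cis / coupling).

cis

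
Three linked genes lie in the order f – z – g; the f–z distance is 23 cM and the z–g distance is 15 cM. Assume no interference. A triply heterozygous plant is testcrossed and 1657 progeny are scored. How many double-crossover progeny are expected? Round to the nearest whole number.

57

Map distances give recombination frequencies of 0.230 and 0.150 for the two intervals.
With no interference, expected double-crossover frequency = 0.230 × 0.150 = 0.03450.
Expected number = 0.03450 × 1657 = 57.17 ≈ 57.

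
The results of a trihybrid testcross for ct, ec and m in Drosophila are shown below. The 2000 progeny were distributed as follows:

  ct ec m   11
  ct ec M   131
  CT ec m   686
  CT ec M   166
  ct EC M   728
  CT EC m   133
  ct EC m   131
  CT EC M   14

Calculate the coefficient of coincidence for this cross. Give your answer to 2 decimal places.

0.54

The two most frequent reciprocal classes, ct EC M and CT ec m, are the parental types, so the F1 was ct EC M / CT ec m.
The two rarest classes, CT EC M and ct ec m, are the double crossovers. Comparing them with the parentals, only the ct allele has switched, so ct is the middle locus and the order is ec – ct – m.
ec–ct: (264 + 25)/2000 = 0.1445; ct–m: (297 + 25)/2000 = 0.1610.
Expected DCO frequency = 0.1445 × 0.1610 ≈ 0.02326; observed = 25/2000 ≈ 0.01250.
Coefficient of coincidence = 0.01250/0.02326 ≈ 0.54.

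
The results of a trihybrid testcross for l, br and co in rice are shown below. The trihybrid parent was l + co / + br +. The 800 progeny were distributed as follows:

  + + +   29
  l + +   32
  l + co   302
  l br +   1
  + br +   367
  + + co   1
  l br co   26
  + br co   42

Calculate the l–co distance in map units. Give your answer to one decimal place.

The two rarest classes, + + co and l br +, are the double crossovers. Comparing them with the parentals, only the l allele has switched, so l is the middle locus and the order is co – l – br.
Crossovers in the co–l interval produce the single-crossover classes l + + and + br co (32 + 42 = 74) plus the double crossovers (2).
RF(co–l) = (74 + 2) / 800 = 76/800 = 0.0950 → 9.5 map units.

9.5 map units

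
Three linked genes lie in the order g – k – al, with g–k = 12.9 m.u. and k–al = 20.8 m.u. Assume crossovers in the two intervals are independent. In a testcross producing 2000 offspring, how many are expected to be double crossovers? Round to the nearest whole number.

Map distances give recombination frequencies of 0.129 and 0.208 for the two intervals.
With no interference, expected double-crossover frequency = 0.129 × 0.208 = 0.02683.
Expected number = 0.02683 × 2000 = 53.66 ≈ 54.

54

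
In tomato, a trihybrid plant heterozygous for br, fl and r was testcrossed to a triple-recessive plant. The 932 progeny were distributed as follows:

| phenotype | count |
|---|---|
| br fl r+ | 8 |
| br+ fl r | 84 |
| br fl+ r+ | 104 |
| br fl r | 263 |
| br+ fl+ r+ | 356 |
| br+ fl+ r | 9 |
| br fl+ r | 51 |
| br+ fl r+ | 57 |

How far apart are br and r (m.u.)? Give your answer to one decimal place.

The two most frequent reciprocal classes, br+ fl+ r+ and br fl r, are the parental types, so the F1 was br+ fl+ r+ / br fl r.
The two rarest classes, br+ fl+ r and br fl r+, are the double crossovers. Comparing them with the parentals, only the r allele has switched, so r is the middle locus and the order is fl – r – br.
Crossovers in the r–br interval produce the single-crossover classes br fl+ r+ and br+ fl r (104 + 84 = 188) plus the double crossovers (17).
RF(r–br) = (188 + 17) / 932 = 205/932 = 0.2200 → 22.0 m.u.

22.0 m.u.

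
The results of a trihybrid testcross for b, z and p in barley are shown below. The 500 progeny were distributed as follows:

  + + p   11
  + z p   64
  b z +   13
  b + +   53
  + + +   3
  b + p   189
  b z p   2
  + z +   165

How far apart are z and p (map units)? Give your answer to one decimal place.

24.4 map units

The two most frequent reciprocal classes, + z + and b + p, are the parental types, so the F1 was + z + / b + p.
The two rarest classes, + + + and b z p, are the double crossovers. Comparing them with the parentals, only the z allele has switched, so z is the middle locus and the order is p – z – b.
Crossovers in the p–z interval produce the single-crossover classes + z p and b + + (64 + 53 = 117) plus the double crossovers (5).
RF(p–z) = (117 + 5) / 500 = 122/500 = 0.2440 → 24.4 map units.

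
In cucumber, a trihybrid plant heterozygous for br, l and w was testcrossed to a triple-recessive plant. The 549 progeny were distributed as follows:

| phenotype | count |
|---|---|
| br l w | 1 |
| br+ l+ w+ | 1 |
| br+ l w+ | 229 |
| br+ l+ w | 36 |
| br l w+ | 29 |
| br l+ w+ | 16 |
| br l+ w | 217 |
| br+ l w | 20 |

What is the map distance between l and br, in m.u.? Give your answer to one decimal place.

12.2 m.u.

The two most frequent reciprocal classes, br l+ w and br+ l w+, are the parental types, so the F1 was br l+ w / br+ l w+.
The two rarest classes, br l w and br+ l+ w+, are the double crossovers. Comparing them with the parentals, only the l allele has switched, so l is the middle locus and the order is w – l – br.
Crossovers in the l–br interval produce the single-crossover classes br+ l+ w and br l w+ (36 + 29 = 65) plus the double crossovers (2).
RF(l–br) = (65 + 2) / 549 = 67/549 = 0.1220 → 12.2 m.u.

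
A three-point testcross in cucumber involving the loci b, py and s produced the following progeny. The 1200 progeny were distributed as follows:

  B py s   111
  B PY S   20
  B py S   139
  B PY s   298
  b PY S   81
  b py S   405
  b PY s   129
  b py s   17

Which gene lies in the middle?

The two most frequent reciprocal classes, b py S and B PY s, are the parental types, so the F1 was b py S / B PY s.
The two rarest classes, b py s and B PY S, are the double crossovers. Comparing them with the parentals, only the s allele has switched, so s is the middle locus and the order is py – s – b.

s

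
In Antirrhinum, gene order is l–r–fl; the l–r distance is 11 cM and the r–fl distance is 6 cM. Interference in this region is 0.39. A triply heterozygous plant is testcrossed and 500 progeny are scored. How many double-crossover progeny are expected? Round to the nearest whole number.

2

Map distances give recombination frequencies of 0.110 and 0.060 for the two intervals.
With interference 0.39 (so coincidence = 0.61), expected double-crossover frequency = 0.110 × 0.060 × 0.61 = 0.00403.
Expected number = 0.00403 × 500 = 2.01 ≈ 2.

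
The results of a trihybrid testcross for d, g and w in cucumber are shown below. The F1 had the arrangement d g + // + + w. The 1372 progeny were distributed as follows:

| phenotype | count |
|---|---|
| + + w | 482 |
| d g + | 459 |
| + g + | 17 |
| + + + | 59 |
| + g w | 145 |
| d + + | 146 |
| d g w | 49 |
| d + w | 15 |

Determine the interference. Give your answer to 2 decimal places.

The two rarest classes, + g + and d + w, are the double crossovers. Comparing them with the parentals, only the d allele has switched, so d is the middle locus and the order is g – d – w.
g–d: (291 + 32)/1372 = 0.2354; d–w: (108 + 32)/1372 = 0.1020.
Expected DCO frequency = 0.2354 × 0.1020 ≈ 0.02401; observed = 32/1372 ≈ 0.02332.
Coefficient of coincidence = 0.02332/0.02401 ≈ 0.97; interference = 1 − 0.97 = 0.03.

0.03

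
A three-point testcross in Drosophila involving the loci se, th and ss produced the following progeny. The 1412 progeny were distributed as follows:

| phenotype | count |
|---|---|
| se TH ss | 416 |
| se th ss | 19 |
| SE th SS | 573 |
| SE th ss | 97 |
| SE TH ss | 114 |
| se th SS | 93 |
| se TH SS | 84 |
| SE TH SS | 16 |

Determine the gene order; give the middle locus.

The two most frequent reciprocal classes, se TH ss and SE th SS, are the parental types, so the F1 was se TH ss / SE th SS.
The two rarest classes, se th ss and SE TH SS, are the double crossovers. Comparing them with the parentals, only the th allele has switched, so th is the middle locus and the order is se – th – ss.

th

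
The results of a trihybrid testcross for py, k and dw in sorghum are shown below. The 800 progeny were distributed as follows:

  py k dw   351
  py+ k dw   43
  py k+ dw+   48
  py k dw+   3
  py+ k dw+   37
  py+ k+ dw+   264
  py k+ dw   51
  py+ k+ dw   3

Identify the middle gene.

The two most frequent reciprocal classes, py k dw and py+ k+ dw+, are the parental types, so the F1 was py k dw / py+ k+ dw+.
The two rarest classes, py k dw+ and py+ k+ dw, are the double crossovers. Comparing them with the parentals, only the dw allele has switched, so dw is the middle locus and the order is py – dw – k.

dw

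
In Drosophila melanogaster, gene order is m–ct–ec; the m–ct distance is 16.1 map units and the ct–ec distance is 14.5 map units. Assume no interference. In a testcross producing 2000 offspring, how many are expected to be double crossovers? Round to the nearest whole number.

47

Map distances give recombination frequencies of 0.161 and 0.145 for the two intervals.
With no interference, expected double-crossover frequency = 0.161 × 0.145 = 0.02334.
Expected number = 0.02334 × 2000 = 46.69 ≈ 47.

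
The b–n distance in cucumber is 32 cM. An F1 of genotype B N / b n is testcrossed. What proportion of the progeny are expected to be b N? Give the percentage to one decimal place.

16.0%

A map distance of 32 cM corresponds to a recombination frequency of 0.320.
The F1 is B N / b n, so b N is a recombinant gamete class with expected frequency r/2 = 0.320/2 = 0.1600.
That is 0.1600 = 16.0% of the progeny.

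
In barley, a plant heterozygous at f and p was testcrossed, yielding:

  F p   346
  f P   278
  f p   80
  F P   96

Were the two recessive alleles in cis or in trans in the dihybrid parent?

trans

The two most frequent classes are F p (346) and f P (278); these are the parental (non-recombinant) types.
So the F1 carried F p on one chromosome and f P on the other — the recessive alleles are on opposite chromosomes (trans / repulsion).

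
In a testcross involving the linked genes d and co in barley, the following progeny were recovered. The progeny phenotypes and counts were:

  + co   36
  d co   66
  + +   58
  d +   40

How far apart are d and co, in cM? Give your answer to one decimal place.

38.0 cM

The two most frequent classes, + + (58) and d co (66), are the parental types, so the F1 was + + / d co.
The recombinant classes are + co and d +: 36 + 40 = 76.
Recombination frequency = 76/200 = 0.3800 ≈ 38.0%, i.e. 38.0 cM.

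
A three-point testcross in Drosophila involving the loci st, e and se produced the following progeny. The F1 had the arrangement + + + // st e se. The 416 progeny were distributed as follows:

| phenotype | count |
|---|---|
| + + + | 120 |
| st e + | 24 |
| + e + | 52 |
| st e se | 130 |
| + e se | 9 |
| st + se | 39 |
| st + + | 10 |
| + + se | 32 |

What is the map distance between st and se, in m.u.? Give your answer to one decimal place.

18.0 m.u.

The two rarest classes, st + + and + e se, are the double crossovers. Comparing them with the parentals, only the st allele has switched, so st is the middle locus and the order is se – st – e.
Crossovers in the se–st interval produce the single-crossover classes + + se and st e + (32 + 24 = 56) plus the double crossovers (19).
RF(se–st) = (56 + 19) / 416 = 75/416 = 0.1803 → 18.0 m.u.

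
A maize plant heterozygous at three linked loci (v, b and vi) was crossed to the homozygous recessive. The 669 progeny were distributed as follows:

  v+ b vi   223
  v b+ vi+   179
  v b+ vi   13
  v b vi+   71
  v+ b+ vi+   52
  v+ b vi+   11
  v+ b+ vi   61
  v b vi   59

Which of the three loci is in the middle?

The two most frequent reciprocal classes, v b+ vi+ and v+ b vi, are the parental types, so the F1 was v b+ vi+ / v+ b vi.
The two rarest classes, v b+ vi and v+ b vi+, are the double crossovers. Comparing them with the parentals, only the vi allele has switched, so vi is the middle locus and the order is v – vi – b.

vi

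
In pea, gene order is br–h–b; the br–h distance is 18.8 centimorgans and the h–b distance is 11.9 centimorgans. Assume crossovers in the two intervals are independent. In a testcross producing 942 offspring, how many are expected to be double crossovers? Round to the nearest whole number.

Map distances give recombination frequencies of 0.188 and 0.119 for the two intervals.
With no interference, expected double-crossover frequency = 0.188 × 0.119 = 0.02237.
Expected number = 0.02237 × 942 = 21.07 ≈ 21.

21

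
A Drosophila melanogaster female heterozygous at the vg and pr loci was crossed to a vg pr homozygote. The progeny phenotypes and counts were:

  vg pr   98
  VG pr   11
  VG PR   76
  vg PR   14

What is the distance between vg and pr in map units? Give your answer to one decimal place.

The two most frequent classes, VG PR (76) and vg pr (98), are the parental types, so the F1 was VG PR / vg pr.
The recombinant classes are VG pr and vg PR: 11 + 14 = 25.
Recombination frequency = 25/199 = 0.1256 ≈ 12.6%, i.e. 12.6 map units.

12.6 map units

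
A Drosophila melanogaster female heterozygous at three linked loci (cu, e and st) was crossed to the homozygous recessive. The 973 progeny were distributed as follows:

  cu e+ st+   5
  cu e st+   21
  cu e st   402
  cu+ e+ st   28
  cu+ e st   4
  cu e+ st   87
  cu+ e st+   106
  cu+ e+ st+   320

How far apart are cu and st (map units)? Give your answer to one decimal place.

6.0 map units

The two most frequent reciprocal classes, cu+ e+ st+ and cu e st, are the parental types, so the F1 was cu+ e+ st+ / cu e st.
The two rarest classes, cu e+ st+ and cu+ e st, are the double crossovers. Comparing them with the parentals, only the cu allele has switched, so cu is the middle locus and the order is e – cu – st.
Crossovers in the cu–st interval produce the single-crossover classes cu+ e+ st and cu e st+ (28 + 21 = 49) plus the double crossovers (9).
RF(cu–st) = (49 + 9) / 973 = 58/973 = 0.0596 → 6.0 map units.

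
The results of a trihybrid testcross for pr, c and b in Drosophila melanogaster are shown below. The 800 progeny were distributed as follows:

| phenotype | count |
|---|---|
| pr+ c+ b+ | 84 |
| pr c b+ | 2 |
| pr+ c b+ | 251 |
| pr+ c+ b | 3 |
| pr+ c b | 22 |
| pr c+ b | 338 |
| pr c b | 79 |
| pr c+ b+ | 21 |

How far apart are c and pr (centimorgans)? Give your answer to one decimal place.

21.0 centimorgans

The two most frequent reciprocal classes, pr c+ b and pr+ c b+, are the parental types, so the F1 was pr c+ b / pr+ c b+.
The two rarest classes, pr+ c+ b and pr c b+, are the double crossovers. Comparing them with the parentals, only the pr allele has switched, so pr is the middle locus and the order is c – pr – b.
Crossovers in the c–pr interval produce the single-crossover classes pr c b and pr+ c+ b+ (79 + 84 = 163) plus the double crossovers (5).
RF(c–pr) = (163 + 5) / 800 = 168/800 = 0.2100 → 21.0 centimorgans.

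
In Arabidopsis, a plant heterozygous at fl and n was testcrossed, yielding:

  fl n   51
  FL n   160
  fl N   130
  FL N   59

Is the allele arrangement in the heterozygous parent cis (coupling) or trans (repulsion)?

The two most frequent classes are FL n (160) and fl N (130); these are the parental (non-recombinant) types.
So the F1 carried FL n on one chromosome and fl N on the other — the recessive alleles are on opposite chromosomes (trans / repulsion).

trans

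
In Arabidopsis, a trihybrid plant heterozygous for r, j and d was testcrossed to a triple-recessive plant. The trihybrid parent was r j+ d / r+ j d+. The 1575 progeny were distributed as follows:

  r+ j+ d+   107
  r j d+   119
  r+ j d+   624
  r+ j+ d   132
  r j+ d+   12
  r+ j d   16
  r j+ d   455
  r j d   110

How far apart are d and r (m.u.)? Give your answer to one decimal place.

The two rarest classes, r j+ d+ and r+ j d, are the double crossovers. Comparing them with the parentals, only the d allele has switched, so d is the middle locus and the order is r – d – j.
Crossovers in the r–d interval produce the single-crossover classes r+ j+ d and r j d+ (132 + 119 = 251) plus the double crossovers (28).
RF(r–d) = (251 + 28) / 1575 = 279/1575 = 0.1771 → 17.7 m.u.

17.7 m.u.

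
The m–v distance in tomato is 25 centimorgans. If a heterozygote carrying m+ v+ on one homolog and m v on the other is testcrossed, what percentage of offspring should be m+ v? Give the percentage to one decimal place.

A map distance of 25 centimorgans corresponds to a recombination frequency of 0.250.
The F1 is m+ v+ / m v, so m+ v is a recombinant gamete class with expected frequency r/2 = 0.250/2 = 0.1250.
That is 0.1250 = 12.5% of the progeny.

12.5%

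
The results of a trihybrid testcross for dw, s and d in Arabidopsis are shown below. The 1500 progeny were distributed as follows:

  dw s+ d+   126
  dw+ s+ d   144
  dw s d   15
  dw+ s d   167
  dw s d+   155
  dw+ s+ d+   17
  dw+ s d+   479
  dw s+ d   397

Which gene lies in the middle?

s

The two most frequent reciprocal classes, dw s+ d and dw+ s d+, are the parental types, so the F1 was dw s+ d / dw+ s d+.
The two rarest classes, dw s d and dw+ s+ d+, are the double crossovers. Comparing them with the parentals, only the s allele has switched, so s is the middle locus and the order is d – s – dw.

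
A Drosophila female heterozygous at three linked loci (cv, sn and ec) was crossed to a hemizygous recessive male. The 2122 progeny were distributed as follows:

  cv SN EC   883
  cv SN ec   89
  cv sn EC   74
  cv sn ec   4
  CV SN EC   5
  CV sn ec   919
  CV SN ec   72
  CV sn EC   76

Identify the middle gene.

cv

The two most frequent reciprocal classes, CV sn ec and cv SN EC, are the parental types, so the F1 was CV sn ec / cv SN EC.
The two rarest classes, cv sn ec and CV SN EC, are the double crossovers. Comparing them with the parentals, only the cv allele has switched, so cv is the middle locus and the order is ec – cv – sn.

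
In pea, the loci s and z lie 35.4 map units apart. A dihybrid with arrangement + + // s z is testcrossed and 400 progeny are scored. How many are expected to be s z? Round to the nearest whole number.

A map distance of 35.4 map units corresponds to a recombination frequency of 0.354.
The F1 is + + / s z, so s z is a parental gamete class with expected frequency (1 − r)/2 = 0.646/2 = 0.3230.
Expected number = 0.3230 × 400 = 129.20 ≈ 129.

129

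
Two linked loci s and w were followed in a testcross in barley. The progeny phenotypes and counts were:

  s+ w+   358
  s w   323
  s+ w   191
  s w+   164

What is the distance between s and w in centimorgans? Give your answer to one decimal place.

34.3 centimorgans

The two most frequent classes, s+ w+ (358) and s w (323), are the parental types, so the F1 was s+ w+ / s w.
The recombinant classes are s+ w and s w+: 191 + 164 = 355.
Recombination frequency = 355/1036 = 0.3427 ≈ 34.3%, i.e. 34.3 centimorgans.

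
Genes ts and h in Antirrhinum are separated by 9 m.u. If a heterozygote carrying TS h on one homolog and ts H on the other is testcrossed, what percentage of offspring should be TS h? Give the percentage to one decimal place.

45.5%

A map distance of 9 m.u. corresponds to a recombination frequency of 0.090.
The F1 is TS h / ts H, so TS h is a parental gamete class with expected frequency (1 − r)/2 = 0.910/2 = 0.4550.
That is 0.4550 = 45.5% of the progeny.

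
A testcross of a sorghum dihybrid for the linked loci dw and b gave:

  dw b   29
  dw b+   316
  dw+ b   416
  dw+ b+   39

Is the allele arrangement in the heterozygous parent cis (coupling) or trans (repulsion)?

trans

The two most frequent classes are dw+ b (416) and dw b+ (316); these are the parental (non-recombinant) types.
So the F1 carried dw+ b on one chromosome and dw b+ on the other — the recessive alleles are on opposite chromosomes (trans / repulsion).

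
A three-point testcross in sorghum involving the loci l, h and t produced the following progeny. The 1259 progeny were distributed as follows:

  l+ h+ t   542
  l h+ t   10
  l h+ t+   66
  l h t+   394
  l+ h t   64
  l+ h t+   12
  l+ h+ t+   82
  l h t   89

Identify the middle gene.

The two most frequent reciprocal classes, l+ h+ t and l h t+, are the parental types, so the F1 was l+ h+ t / l h t+.
The two rarest classes, l h+ t and l+ h t+, are the double crossovers. Comparing them with the parentals, only the l allele has switched, so l is the middle locus and the order is h – l – t.

l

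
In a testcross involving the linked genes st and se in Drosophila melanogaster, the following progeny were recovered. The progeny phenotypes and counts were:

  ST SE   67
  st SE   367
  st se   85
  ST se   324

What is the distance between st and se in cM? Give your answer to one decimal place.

18.0 cM

The two most frequent classes, ST se (324) and st SE (367), are the parental types, so the F1 was ST se / st SE.
The recombinant classes are ST SE and st se: 67 + 85 = 152.
Recombination frequency = 152/843 = 0.1803 ≈ 18.0%, i.e. 18.0 cM.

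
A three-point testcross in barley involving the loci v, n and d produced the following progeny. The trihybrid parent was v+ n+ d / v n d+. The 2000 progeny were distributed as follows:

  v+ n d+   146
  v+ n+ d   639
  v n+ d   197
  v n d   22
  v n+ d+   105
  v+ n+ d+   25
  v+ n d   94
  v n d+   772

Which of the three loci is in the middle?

d

The two rarest classes, v+ n+ d+ and v n d, are the double crossovers. Comparing them with the parentals, only the d allele has switched, so d is the middle locus and the order is v – d – n.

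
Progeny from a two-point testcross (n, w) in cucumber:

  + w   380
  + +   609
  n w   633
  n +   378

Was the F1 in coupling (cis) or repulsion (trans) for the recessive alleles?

The two most frequent classes are + + (609) and n w (633); these are the parental (non-recombinant) types.
So the F1 carried + + on one chromosome and n w on the other — the recessive alleles are on the same chromosome (cis / coupling).

cis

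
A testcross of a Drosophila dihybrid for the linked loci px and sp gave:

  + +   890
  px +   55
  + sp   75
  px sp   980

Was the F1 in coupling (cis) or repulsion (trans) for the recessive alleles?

The two most frequent classes are + + (890) and px sp (980); these are the parental (non-recombinant) types.
So the F1 carried + + on one chromosome and px sp on the other — the recessive alleles are on the same chromosome (cis / coupling).

cis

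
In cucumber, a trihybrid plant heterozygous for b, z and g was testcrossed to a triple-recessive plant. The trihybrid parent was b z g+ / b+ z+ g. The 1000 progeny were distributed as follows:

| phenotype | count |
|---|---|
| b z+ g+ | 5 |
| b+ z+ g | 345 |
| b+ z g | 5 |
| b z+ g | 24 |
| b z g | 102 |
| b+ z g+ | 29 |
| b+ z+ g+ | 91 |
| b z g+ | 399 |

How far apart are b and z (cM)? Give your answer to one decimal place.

6.3 cM

The two rarest classes, b z+ g+ and b+ z g, are the double crossovers. Comparing them with the parentals, only the z allele has switched, so z is the middle locus and the order is g – z – b.
Crossovers in the z–b interval produce the single-crossover classes b+ z g+ and b z+ g (29 + 24 = 53) plus the double crossovers (10).
RF(z–b) = (53 + 10) / 1000 = 63/1000 = 0.0630 → 6.3 cM.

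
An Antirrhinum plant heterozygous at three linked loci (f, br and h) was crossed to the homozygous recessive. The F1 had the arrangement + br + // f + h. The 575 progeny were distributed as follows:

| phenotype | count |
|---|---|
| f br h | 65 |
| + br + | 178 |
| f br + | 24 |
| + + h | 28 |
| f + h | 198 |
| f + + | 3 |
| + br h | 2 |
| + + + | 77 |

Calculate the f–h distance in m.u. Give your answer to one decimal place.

The two rarest classes, + br h and f + +, are the double crossovers. Comparing them with the parentals, only the h allele has switched, so h is the middle locus and the order is br – h – f.
Crossovers in the h–f interval produce the single-crossover classes f br + and + + h (24 + 28 = 52) plus the double crossovers (5).
RF(h–f) = (52 + 5) / 575 = 57/575 = 0.0991 → 9.9 m.u.

9.9 m.u.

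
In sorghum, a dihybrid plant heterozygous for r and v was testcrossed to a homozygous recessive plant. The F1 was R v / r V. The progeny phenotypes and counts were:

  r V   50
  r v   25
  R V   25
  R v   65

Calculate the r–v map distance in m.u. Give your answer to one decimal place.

The recombinant classes are R V and r v: 25 + 25 = 50.
Recombination frequency = 50/165 = 0.3030 ≈ 30.3%, i.e. 30.3 m.u.

30.3 m.u.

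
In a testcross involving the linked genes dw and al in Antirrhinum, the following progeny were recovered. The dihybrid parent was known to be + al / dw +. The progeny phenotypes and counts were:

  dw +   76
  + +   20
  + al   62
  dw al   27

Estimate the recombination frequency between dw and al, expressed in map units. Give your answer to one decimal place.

The recombinant classes are + + and dw al: 20 + 27 = 47.
Recombination frequency = 47/185 = 0.2541 ≈ 25.4%, i.e. 25.4 map units.

25.4 map units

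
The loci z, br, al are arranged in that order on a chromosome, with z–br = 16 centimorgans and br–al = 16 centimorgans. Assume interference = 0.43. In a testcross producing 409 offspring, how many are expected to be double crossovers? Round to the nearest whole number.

6

Map distances give recombination frequencies of 0.160 and 0.160 for the two intervals.
With interference 0.43 (so coincidence = 0.57), expected double-crossover frequency = 0.160 × 0.160 × 0.57 = 0.01459.
Expected number = 0.01459 × 409 = 5.97 ≈ 6.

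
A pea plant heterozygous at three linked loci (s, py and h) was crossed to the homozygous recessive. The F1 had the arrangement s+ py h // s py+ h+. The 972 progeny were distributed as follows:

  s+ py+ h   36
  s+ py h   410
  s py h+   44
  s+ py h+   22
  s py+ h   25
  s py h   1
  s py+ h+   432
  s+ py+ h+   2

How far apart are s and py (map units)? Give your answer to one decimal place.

The two rarest classes, s py h and s+ py+ h+, are the double crossovers. Comparing them with the parentals, only the s allele has switched, so s is the middle locus and the order is h – s – py.
Crossovers in the s–py interval produce the single-crossover classes s+ py+ h and s py h+ (36 + 44 = 80) plus the double crossovers (3).
RF(s–py) = (80 + 3) / 972 = 83/972 = 0.0854 → 8.5 map units.

8.5 map units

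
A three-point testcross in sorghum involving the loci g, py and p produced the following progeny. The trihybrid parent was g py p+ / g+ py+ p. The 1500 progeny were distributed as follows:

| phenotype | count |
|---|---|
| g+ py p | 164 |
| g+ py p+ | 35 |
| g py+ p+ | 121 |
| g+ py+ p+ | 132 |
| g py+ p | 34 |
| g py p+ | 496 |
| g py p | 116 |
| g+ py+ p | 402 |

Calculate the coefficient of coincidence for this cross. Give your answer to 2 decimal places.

0.92

The two rarest classes, g+ py p+ and g py+ p, are the double crossovers. Comparing them with the parentals, only the g allele has switched, so g is the middle locus and the order is py – g – p.
py–g: (285 + 69)/1500 = 0.2360; g–p: (248 + 69)/1500 = 0.2113.
Expected DCO frequency = 0.2360 × 0.2113 ≈ 0.04987; observed = 69/1500 ≈ 0.04600.
Coefficient of coincidence = 0.04600/0.04987 ≈ 0.92.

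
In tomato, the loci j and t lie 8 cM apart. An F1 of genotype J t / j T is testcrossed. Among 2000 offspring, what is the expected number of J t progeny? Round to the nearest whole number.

920

A map distance of 8 cM corresponds to a recombination frequency of 0.080.
The F1 is J t / j T, so J t is a parental gamete class with expected frequency (1 − r)/2 = 0.920/2 = 0.4600.
Expected number = 0.4600 × 2000 = 920.00 ≈ 920.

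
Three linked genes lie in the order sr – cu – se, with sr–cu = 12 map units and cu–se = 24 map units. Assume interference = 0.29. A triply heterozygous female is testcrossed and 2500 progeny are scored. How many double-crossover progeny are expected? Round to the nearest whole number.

Map distances give recombination frequencies of 0.120 and 0.240 for the two intervals.
With interference 0.29 (so coincidence = 0.71), expected double-crossover frequency = 0.120 × 0.240 × 0.71 = 0.02045.
Expected number = 0.02045 × 2500 = 51.12 ≈ 51.

51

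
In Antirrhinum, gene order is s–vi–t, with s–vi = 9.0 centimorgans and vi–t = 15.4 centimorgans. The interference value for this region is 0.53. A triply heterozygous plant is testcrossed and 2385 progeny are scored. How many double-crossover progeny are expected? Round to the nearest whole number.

16

Map distances give recombination frequencies of 0.090 and 0.154 for the two intervals.
With interference 0.53 (so coincidence = 0.47), expected double-crossover frequency = 0.090 × 0.154 × 0.47 = 0.00651.
Expected number = 0.00651 × 2385 = 15.54 ≈ 16.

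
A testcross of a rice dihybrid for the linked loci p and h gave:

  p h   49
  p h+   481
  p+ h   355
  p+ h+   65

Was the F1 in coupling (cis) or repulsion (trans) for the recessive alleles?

trans

The two most frequent classes are p+ h (355) and p h+ (481); these are the parental (non-recombinant) types.
So the F1 carried p+ h on one chromosome and p h+ on the other — the recessive alleles are on opposite chromosomes (trans / repulsion).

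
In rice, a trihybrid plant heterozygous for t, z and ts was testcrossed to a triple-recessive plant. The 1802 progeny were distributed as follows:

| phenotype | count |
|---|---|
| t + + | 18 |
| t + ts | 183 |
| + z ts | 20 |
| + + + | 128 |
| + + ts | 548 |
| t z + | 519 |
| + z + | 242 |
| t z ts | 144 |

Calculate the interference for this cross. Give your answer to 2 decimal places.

0.52

The two most frequent reciprocal classes, + + ts and t z +, are the parental types, so the F1 was + + ts / t z +.
The two rarest classes, + z ts and t + +, are the double crossovers. Comparing them with the parentals, only the z allele has switched, so z is the middle locus and the order is t – z – ts.
t–z: (425 + 38)/1802 = 0.2569; z–ts: (272 + 38)/1802 = 0.1720.
Expected DCO frequency = 0.2569 × 0.1720 ≈ 0.04419; observed = 38/1802 ≈ 0.02109.
Coefficient of coincidence = 0.02109/0.04419 ≈ 0.48; interference = 1 − 0.48 = 0.52.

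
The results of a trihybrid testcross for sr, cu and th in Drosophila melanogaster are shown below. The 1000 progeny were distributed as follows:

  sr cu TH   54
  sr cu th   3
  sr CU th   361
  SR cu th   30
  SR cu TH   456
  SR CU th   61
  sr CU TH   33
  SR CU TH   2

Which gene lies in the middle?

The two most frequent reciprocal classes, SR cu TH and sr CU th, are the parental types, so the F1 was SR cu TH / sr CU th.
The two rarest classes, SR CU TH and sr cu th, are the double crossovers. Comparing them with the parentals, only the cu allele has switched, so cu is the middle locus and the order is th – cu – sr.

cu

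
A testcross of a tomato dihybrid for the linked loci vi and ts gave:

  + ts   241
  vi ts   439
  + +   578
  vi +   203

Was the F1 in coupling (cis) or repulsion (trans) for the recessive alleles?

The two most frequent classes are + + (578) and vi ts (439); these are the parental (non-recombinant) types.
So the F1 carried + + on one chromosome and vi ts on the other — the recessive alleles are on the same chromosome (cis / coupling).

cis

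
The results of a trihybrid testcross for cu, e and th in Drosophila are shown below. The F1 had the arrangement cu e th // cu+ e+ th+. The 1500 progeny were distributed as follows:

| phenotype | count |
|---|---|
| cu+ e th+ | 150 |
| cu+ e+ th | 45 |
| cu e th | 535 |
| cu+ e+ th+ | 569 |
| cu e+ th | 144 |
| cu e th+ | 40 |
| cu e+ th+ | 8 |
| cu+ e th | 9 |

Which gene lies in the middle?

cu

The two rarest classes, cu+ e th and cu e+ th+, are the double crossovers. Comparing them with the parentals, only the cu allele has switched, so cu is the middle locus and the order is e – cu – th.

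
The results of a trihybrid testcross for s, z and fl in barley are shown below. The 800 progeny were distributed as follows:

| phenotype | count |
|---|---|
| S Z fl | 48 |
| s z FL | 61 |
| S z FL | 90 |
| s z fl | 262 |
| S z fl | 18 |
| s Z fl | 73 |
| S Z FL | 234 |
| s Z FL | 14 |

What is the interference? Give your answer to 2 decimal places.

The two most frequent reciprocal classes, s z fl and S Z FL, are the parental types, so the F1 was s z fl / S Z FL.
The two rarest classes, S z fl and s Z FL, are the double crossovers. Comparing them with the parentals, only the s allele has switched, so s is the middle locus and the order is fl – s – z.
fl–s: (109 + 32)/800 = 0.1762; s–z: (163 + 32)/800 = 0.2437.
Expected DCO frequency = 0.1762 × 0.2437 ≈ 0.04294; observed = 32/800 ≈ 0.04000.
Coefficient of coincidence = 0.04000/0.04294 ≈ 0.93; interference = 1 − 0.93 = 0.07.

0.07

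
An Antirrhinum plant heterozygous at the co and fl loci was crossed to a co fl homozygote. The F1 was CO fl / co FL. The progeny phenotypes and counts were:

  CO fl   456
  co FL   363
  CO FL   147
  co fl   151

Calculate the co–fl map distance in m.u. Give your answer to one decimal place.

The recombinant classes are CO FL and co fl: 147 + 151 = 298.
Recombination frequency = 298/1117 = 0.2668 ≈ 26.7%, i.e. 26.7 m.u.

26.7 m.u.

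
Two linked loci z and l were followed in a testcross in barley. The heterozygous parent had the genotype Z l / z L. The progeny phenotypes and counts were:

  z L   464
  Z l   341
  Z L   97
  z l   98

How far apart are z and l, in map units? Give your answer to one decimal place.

The recombinant classes are Z L and z l: 97 + 98 = 195.
Recombination frequency = 195/1000 = 0.1950 ≈ 19.5%, i.e. 19.5 map units.

19.5 map units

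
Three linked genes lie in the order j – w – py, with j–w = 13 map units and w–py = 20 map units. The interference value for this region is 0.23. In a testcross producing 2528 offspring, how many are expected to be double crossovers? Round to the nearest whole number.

Map distances give recombination frequencies of 0.130 and 0.200 for the two intervals.
With interference 0.23 (so coincidence = 0.77), expected double-crossover frequency = 0.130 × 0.200 × 0.77 = 0.02002.
Expected number = 0.02002 × 2528 = 50.61 ≈ 51.

51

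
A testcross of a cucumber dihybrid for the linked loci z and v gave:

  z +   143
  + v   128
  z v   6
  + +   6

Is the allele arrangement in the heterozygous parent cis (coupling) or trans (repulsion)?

The two most frequent classes are + v (128) and z + (143); these are the parental (non-recombinant) types.
So the F1 carried + v on one chromosome and z + on the other — the recessive alleles are on opposite chromosomes (trans / repulsion).

trans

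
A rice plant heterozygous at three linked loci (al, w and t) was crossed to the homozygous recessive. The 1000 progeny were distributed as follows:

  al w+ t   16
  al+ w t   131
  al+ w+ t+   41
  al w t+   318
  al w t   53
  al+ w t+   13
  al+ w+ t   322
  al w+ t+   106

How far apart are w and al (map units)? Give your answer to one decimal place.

26.6 map units

The two most frequent reciprocal classes, al+ w+ t and al w t+, are the parental types, so the F1 was al+ w+ t / al w t+.
The two rarest classes, al w+ t and al+ w t+, are the double crossovers. Comparing them with the parentals, only the al allele has switched, so al is the middle locus and the order is w – al – t.
Crossovers in the w–al interval produce the single-crossover classes al+ w t and al w+ t+ (131 + 106 = 237) plus the double crossovers (29).
RF(w–al) = (237 + 29) / 1000 = 266/1000 = 0.2660 → 26.6 map units.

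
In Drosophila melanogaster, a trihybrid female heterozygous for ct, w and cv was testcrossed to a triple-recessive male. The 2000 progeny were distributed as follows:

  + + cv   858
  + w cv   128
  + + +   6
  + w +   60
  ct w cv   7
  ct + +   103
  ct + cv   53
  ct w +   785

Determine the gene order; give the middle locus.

cv

The two most frequent reciprocal classes, + + cv and ct w +, are the parental types, so the F1 was + + cv / ct w +.
The two rarest classes, + + + and ct w cv, are the double crossovers. Comparing them with the parentals, only the cv allele has switched, so cv is the middle locus and the order is ct – cv – w.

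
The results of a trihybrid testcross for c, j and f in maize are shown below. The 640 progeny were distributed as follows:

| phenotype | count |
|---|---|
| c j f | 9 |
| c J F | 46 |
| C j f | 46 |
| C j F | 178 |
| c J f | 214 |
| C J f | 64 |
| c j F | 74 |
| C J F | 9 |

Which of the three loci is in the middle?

The two most frequent reciprocal classes, C j F and c J f, are the parental types, so the F1 was C j F / c J f.
The two rarest classes, C J F and c j f, are the double crossovers. Comparing them with the parentals, only the j allele has switched, so j is the middle locus and the order is c – j – f.

j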